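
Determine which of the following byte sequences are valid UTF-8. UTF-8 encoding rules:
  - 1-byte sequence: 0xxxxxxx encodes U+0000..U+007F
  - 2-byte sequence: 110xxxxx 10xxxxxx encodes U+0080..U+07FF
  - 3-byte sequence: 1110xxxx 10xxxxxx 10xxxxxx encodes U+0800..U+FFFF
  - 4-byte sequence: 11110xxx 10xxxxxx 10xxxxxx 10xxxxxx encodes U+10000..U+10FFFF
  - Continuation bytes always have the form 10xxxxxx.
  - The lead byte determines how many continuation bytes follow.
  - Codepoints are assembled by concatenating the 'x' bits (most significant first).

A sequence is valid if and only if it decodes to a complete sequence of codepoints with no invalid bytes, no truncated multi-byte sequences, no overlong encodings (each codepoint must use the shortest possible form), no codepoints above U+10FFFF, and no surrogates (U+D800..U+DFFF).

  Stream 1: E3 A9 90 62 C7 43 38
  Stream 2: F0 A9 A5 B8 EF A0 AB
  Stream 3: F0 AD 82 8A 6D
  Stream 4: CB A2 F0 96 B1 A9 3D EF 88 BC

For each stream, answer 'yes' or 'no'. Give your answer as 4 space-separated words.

Answer: no yes yes yes

Derivation:
Stream 1: error at byte offset 5. INVALID
Stream 2: decodes cleanly. VALID
Stream 3: decodes cleanly. VALID
Stream 4: decodes cleanly. VALID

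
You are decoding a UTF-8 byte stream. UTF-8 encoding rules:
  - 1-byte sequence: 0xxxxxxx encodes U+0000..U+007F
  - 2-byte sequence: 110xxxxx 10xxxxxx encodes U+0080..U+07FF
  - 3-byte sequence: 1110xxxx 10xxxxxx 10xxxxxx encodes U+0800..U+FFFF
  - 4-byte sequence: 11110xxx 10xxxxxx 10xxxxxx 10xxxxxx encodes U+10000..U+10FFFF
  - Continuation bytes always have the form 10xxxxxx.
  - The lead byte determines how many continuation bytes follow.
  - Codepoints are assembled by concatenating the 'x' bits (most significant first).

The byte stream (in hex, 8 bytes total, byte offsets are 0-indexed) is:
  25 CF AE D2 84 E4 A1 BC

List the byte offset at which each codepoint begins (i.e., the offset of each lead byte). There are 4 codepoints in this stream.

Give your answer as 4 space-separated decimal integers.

Byte[0]=25: 1-byte ASCII. cp=U+0025
Byte[1]=CF: 2-byte lead, need 1 cont bytes. acc=0xF
Byte[2]=AE: continuation. acc=(acc<<6)|0x2E=0x3EE
Completed: cp=U+03EE (starts at byte 1)
Byte[3]=D2: 2-byte lead, need 1 cont bytes. acc=0x12
Byte[4]=84: continuation. acc=(acc<<6)|0x04=0x484
Completed: cp=U+0484 (starts at byte 3)
Byte[5]=E4: 3-byte lead, need 2 cont bytes. acc=0x4
Byte[6]=A1: continuation. acc=(acc<<6)|0x21=0x121
Byte[7]=BC: continuation. acc=(acc<<6)|0x3C=0x487C
Completed: cp=U+487C (starts at byte 5)

Answer: 0 1 3 5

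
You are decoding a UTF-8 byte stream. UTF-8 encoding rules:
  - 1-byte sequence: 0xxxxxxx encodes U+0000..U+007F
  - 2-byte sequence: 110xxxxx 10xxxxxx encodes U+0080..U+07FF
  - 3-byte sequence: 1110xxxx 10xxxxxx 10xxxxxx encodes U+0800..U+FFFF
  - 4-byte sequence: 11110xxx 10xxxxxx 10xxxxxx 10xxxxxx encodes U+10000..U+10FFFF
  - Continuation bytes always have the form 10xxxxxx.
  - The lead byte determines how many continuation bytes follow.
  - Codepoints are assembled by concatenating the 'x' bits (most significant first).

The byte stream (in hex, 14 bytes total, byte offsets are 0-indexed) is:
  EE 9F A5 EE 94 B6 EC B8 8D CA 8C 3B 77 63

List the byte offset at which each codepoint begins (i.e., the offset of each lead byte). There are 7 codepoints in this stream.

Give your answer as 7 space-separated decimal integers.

Byte[0]=EE: 3-byte lead, need 2 cont bytes. acc=0xE
Byte[1]=9F: continuation. acc=(acc<<6)|0x1F=0x39F
Byte[2]=A5: continuation. acc=(acc<<6)|0x25=0xE7E5
Completed: cp=U+E7E5 (starts at byte 0)
Byte[3]=EE: 3-byte lead, need 2 cont bytes. acc=0xE
Byte[4]=94: continuation. acc=(acc<<6)|0x14=0x394
Byte[5]=B6: continuation. acc=(acc<<6)|0x36=0xE536
Completed: cp=U+E536 (starts at byte 3)
Byte[6]=EC: 3-byte lead, need 2 cont bytes. acc=0xC
Byte[7]=B8: continuation. acc=(acc<<6)|0x38=0x338
Byte[8]=8D: continuation. acc=(acc<<6)|0x0D=0xCE0D
Completed: cp=U+CE0D (starts at byte 6)
Byte[9]=CA: 2-byte lead, need 1 cont bytes. acc=0xA
Byte[10]=8C: continuation. acc=(acc<<6)|0x0C=0x28C
Completed: cp=U+028C (starts at byte 9)
Byte[11]=3B: 1-byte ASCII. cp=U+003B
Byte[12]=77: 1-byte ASCII. cp=U+0077
Byte[13]=63: 1-byte ASCII. cp=U+0063

Answer: 0 3 6 9 11 12 13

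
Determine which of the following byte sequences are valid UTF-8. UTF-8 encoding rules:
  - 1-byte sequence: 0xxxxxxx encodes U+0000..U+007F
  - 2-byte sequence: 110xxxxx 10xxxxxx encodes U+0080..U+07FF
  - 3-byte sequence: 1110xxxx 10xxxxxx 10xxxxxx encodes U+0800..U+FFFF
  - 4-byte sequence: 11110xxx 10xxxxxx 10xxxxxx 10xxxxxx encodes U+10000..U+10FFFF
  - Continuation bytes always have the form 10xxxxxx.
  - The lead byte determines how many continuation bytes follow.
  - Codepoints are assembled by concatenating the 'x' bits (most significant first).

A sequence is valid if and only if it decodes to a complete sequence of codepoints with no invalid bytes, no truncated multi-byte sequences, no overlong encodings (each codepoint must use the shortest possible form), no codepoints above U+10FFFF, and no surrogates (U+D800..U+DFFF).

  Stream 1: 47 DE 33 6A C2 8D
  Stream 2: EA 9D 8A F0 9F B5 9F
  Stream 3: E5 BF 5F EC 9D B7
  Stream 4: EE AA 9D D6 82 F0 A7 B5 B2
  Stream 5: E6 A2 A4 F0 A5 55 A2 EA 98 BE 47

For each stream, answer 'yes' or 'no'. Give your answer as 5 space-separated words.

Answer: no yes no yes no

Derivation:
Stream 1: error at byte offset 2. INVALID
Stream 2: decodes cleanly. VALID
Stream 3: error at byte offset 2. INVALID
Stream 4: decodes cleanly. VALID
Stream 5: error at byte offset 5. INVALID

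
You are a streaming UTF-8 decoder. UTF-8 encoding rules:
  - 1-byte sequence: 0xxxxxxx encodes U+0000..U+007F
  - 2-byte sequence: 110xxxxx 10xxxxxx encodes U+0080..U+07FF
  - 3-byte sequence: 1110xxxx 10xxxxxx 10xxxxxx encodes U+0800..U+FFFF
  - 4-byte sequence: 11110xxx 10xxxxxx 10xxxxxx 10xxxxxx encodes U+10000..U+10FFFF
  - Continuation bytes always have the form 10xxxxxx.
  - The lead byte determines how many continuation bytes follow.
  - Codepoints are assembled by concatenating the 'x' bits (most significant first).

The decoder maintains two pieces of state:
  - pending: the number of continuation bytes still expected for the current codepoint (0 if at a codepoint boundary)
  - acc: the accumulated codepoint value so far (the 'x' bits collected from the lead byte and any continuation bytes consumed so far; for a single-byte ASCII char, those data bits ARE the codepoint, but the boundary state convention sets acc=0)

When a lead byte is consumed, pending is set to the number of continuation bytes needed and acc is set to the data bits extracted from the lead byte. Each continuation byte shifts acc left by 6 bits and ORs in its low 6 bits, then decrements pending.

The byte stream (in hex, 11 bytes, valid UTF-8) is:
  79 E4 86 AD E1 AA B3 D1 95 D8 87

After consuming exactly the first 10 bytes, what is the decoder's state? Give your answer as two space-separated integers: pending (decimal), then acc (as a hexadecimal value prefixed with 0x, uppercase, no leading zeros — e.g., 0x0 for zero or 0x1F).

Byte[0]=79: 1-byte. pending=0, acc=0x0
Byte[1]=E4: 3-byte lead. pending=2, acc=0x4
Byte[2]=86: continuation. acc=(acc<<6)|0x06=0x106, pending=1
Byte[3]=AD: continuation. acc=(acc<<6)|0x2D=0x41AD, pending=0
Byte[4]=E1: 3-byte lead. pending=2, acc=0x1
Byte[5]=AA: continuation. acc=(acc<<6)|0x2A=0x6A, pending=1
Byte[6]=B3: continuation. acc=(acc<<6)|0x33=0x1AB3, pending=0
Byte[7]=D1: 2-byte lead. pending=1, acc=0x11
Byte[8]=95: continuation. acc=(acc<<6)|0x15=0x455, pending=0
Byte[9]=D8: 2-byte lead. pending=1, acc=0x18

Answer: 1 0x18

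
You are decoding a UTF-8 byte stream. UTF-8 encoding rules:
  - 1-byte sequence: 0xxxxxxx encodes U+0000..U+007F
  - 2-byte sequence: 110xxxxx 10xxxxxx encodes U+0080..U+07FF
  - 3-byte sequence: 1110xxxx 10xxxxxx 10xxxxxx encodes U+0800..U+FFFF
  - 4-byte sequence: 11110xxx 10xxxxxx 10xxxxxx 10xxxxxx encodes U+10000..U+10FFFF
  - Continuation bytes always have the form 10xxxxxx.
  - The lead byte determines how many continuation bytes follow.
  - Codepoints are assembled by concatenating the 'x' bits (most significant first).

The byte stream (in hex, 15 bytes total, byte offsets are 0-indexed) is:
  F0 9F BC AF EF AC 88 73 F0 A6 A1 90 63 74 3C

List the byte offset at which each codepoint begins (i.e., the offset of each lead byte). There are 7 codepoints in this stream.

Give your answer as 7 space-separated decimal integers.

Answer: 0 4 7 8 12 13 14

Derivation:
Byte[0]=F0: 4-byte lead, need 3 cont bytes. acc=0x0
Byte[1]=9F: continuation. acc=(acc<<6)|0x1F=0x1F
Byte[2]=BC: continuation. acc=(acc<<6)|0x3C=0x7FC
Byte[3]=AF: continuation. acc=(acc<<6)|0x2F=0x1FF2F
Completed: cp=U+1FF2F (starts at byte 0)
Byte[4]=EF: 3-byte lead, need 2 cont bytes. acc=0xF
Byte[5]=AC: continuation. acc=(acc<<6)|0x2C=0x3EC
Byte[6]=88: continuation. acc=(acc<<6)|0x08=0xFB08
Completed: cp=U+FB08 (starts at byte 4)
Byte[7]=73: 1-byte ASCII. cp=U+0073
Byte[8]=F0: 4-byte lead, need 3 cont bytes. acc=0x0
Byte[9]=A6: continuation. acc=(acc<<6)|0x26=0x26
Byte[10]=A1: continuation. acc=(acc<<6)|0x21=0x9A1
Byte[11]=90: continuation. acc=(acc<<6)|0x10=0x26850
Completed: cp=U+26850 (starts at byte 8)
Byte[12]=63: 1-byte ASCII. cp=U+0063
Byte[13]=74: 1-byte ASCII. cp=U+0074
Byte[14]=3C: 1-byte ASCII. cp=U+003C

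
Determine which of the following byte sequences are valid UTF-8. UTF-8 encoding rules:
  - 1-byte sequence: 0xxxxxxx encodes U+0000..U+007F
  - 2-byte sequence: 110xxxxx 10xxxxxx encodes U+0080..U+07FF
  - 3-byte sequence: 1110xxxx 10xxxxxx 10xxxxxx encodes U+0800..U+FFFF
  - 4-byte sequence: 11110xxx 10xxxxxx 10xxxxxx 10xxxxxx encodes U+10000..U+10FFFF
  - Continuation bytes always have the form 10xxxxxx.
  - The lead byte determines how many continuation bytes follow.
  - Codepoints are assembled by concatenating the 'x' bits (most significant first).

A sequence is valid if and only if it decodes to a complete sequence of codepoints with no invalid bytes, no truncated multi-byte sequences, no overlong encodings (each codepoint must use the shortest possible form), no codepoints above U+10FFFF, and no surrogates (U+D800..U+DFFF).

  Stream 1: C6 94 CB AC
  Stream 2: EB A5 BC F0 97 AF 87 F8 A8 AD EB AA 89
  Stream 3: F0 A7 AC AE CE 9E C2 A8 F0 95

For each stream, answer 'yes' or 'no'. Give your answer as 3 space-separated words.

Answer: yes no no

Derivation:
Stream 1: decodes cleanly. VALID
Stream 2: error at byte offset 7. INVALID
Stream 3: error at byte offset 10. INVALID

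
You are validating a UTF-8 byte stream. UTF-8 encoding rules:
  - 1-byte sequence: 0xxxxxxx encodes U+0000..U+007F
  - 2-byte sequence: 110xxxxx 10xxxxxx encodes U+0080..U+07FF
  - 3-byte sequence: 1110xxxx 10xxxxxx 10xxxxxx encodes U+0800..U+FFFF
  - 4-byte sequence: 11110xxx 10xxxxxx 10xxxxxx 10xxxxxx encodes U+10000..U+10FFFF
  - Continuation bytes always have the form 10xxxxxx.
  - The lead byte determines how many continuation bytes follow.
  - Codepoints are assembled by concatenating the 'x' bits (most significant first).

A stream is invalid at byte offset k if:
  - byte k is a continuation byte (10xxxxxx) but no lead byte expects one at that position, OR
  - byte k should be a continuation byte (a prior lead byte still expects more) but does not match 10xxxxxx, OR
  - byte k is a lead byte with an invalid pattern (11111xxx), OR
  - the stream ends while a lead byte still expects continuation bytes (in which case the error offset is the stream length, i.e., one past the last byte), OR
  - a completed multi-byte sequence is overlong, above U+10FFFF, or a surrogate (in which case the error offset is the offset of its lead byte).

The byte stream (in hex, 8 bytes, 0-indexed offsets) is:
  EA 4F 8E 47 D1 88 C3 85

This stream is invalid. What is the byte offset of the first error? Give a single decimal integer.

Answer: 1

Derivation:
Byte[0]=EA: 3-byte lead, need 2 cont bytes. acc=0xA
Byte[1]=4F: expected 10xxxxxx continuation. INVALID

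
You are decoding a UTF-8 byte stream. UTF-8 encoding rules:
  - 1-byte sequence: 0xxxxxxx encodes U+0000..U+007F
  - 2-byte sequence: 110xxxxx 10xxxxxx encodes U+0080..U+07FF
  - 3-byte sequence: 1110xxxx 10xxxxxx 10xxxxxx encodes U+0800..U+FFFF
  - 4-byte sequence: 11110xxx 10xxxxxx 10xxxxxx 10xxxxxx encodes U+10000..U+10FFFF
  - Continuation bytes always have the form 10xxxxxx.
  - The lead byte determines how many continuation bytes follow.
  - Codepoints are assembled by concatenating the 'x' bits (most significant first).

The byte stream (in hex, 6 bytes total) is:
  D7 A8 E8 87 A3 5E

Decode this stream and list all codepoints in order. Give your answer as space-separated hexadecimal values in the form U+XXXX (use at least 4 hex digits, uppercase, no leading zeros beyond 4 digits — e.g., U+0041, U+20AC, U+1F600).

Byte[0]=D7: 2-byte lead, need 1 cont bytes. acc=0x17
Byte[1]=A8: continuation. acc=(acc<<6)|0x28=0x5E8
Completed: cp=U+05E8 (starts at byte 0)
Byte[2]=E8: 3-byte lead, need 2 cont bytes. acc=0x8
Byte[3]=87: continuation. acc=(acc<<6)|0x07=0x207
Byte[4]=A3: continuation. acc=(acc<<6)|0x23=0x81E3
Completed: cp=U+81E3 (starts at byte 2)
Byte[5]=5E: 1-byte ASCII. cp=U+005E

Answer: U+05E8 U+81E3 U+005E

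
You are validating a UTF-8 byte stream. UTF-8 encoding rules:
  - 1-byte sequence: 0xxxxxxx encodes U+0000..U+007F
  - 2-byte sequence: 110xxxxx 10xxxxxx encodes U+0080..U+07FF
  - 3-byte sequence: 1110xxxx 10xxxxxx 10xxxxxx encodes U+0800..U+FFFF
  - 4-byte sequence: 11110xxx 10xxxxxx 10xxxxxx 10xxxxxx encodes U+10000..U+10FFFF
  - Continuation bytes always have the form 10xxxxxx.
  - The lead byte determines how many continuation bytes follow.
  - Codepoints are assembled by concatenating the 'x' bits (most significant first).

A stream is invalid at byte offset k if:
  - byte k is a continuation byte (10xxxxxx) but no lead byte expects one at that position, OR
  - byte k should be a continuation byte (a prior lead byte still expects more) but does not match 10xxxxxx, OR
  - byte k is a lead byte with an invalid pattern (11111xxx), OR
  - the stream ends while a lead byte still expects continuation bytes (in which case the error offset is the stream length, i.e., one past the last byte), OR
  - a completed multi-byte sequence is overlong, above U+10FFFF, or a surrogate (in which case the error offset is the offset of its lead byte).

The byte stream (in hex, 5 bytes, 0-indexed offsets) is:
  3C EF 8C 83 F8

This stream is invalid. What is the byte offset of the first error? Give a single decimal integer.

Byte[0]=3C: 1-byte ASCII. cp=U+003C
Byte[1]=EF: 3-byte lead, need 2 cont bytes. acc=0xF
Byte[2]=8C: continuation. acc=(acc<<6)|0x0C=0x3CC
Byte[3]=83: continuation. acc=(acc<<6)|0x03=0xF303
Completed: cp=U+F303 (starts at byte 1)
Byte[4]=F8: INVALID lead byte (not 0xxx/110x/1110/11110)

Answer: 4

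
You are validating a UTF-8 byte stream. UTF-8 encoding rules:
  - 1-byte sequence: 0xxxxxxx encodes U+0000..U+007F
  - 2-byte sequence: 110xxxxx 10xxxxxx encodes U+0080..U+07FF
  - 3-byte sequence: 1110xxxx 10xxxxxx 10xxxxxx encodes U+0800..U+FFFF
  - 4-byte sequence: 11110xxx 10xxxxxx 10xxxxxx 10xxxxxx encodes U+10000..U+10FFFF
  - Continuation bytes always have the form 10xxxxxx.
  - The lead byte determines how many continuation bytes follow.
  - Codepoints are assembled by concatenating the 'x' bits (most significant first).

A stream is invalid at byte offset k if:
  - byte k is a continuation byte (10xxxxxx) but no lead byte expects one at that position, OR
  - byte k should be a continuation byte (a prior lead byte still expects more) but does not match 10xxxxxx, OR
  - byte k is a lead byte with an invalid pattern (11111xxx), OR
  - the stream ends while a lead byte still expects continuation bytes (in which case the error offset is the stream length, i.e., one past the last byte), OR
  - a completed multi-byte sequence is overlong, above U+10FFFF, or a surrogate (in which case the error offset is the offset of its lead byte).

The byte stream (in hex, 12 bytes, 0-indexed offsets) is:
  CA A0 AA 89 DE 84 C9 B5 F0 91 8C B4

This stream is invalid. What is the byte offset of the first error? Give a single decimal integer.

Byte[0]=CA: 2-byte lead, need 1 cont bytes. acc=0xA
Byte[1]=A0: continuation. acc=(acc<<6)|0x20=0x2A0
Completed: cp=U+02A0 (starts at byte 0)
Byte[2]=AA: INVALID lead byte (not 0xxx/110x/1110/11110)

Answer: 2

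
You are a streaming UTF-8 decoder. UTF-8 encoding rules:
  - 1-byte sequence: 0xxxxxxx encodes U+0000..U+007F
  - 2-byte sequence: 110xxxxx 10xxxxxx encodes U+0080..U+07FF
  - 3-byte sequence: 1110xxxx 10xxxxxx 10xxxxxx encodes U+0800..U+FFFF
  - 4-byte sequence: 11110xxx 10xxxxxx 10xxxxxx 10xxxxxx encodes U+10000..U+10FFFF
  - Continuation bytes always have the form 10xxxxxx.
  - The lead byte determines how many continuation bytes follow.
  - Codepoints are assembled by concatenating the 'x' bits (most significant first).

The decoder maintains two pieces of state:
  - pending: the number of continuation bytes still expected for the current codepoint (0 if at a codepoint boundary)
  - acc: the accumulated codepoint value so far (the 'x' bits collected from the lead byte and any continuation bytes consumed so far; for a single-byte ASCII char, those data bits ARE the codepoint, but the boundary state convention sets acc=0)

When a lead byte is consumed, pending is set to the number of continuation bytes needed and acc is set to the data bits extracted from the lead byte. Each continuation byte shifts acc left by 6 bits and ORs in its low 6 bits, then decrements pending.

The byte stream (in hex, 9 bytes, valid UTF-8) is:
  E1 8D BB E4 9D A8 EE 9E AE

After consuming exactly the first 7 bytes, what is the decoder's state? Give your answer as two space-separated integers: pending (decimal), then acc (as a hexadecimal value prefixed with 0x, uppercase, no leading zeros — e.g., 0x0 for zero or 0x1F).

Byte[0]=E1: 3-byte lead. pending=2, acc=0x1
Byte[1]=8D: continuation. acc=(acc<<6)|0x0D=0x4D, pending=1
Byte[2]=BB: continuation. acc=(acc<<6)|0x3B=0x137B, pending=0
Byte[3]=E4: 3-byte lead. pending=2, acc=0x4
Byte[4]=9D: continuation. acc=(acc<<6)|0x1D=0x11D, pending=1
Byte[5]=A8: continuation. acc=(acc<<6)|0x28=0x4768, pending=0
Byte[6]=EE: 3-byte lead. pending=2, acc=0xE

Answer: 2 0xE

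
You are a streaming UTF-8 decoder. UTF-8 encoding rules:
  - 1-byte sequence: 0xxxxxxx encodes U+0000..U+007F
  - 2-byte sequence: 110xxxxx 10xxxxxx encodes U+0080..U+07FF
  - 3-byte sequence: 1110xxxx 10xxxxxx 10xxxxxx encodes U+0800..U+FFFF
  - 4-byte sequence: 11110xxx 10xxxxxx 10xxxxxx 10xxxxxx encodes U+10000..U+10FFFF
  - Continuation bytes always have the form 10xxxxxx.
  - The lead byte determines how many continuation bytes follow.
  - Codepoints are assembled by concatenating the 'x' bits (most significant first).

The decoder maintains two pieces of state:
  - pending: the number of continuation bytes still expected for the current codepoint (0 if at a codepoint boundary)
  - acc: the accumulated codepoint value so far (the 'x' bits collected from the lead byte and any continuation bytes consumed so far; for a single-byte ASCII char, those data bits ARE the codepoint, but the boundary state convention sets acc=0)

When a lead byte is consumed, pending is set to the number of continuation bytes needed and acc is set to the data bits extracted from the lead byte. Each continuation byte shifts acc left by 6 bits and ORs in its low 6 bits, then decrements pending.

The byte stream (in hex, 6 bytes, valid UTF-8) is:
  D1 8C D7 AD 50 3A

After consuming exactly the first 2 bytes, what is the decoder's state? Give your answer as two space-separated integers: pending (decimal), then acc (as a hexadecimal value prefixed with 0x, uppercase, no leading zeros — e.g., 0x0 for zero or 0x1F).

Byte[0]=D1: 2-byte lead. pending=1, acc=0x11
Byte[1]=8C: continuation. acc=(acc<<6)|0x0C=0x44C, pending=0

Answer: 0 0x44C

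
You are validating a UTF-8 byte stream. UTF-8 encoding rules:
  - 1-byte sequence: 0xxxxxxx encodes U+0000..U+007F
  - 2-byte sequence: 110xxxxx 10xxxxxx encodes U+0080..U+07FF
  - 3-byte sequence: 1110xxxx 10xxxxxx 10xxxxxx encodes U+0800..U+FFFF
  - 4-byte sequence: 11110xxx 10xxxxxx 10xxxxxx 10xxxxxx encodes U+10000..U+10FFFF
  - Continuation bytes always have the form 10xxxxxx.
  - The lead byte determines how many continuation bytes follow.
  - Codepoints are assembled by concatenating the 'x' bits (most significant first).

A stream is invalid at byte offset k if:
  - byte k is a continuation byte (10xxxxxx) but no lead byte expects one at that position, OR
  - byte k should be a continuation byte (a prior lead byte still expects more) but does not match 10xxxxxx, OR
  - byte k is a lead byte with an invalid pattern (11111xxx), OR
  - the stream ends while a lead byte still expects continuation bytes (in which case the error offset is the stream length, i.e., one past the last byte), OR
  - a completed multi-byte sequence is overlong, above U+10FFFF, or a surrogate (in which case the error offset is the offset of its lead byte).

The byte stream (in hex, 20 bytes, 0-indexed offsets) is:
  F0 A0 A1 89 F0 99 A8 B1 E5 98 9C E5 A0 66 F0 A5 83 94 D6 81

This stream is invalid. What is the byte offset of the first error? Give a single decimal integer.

Answer: 13

Derivation:
Byte[0]=F0: 4-byte lead, need 3 cont bytes. acc=0x0
Byte[1]=A0: continuation. acc=(acc<<6)|0x20=0x20
Byte[2]=A1: continuation. acc=(acc<<6)|0x21=0x821
Byte[3]=89: continuation. acc=(acc<<6)|0x09=0x20849
Completed: cp=U+20849 (starts at byte 0)
Byte[4]=F0: 4-byte lead, need 3 cont bytes. acc=0x0
Byte[5]=99: continuation. acc=(acc<<6)|0x19=0x19
Byte[6]=A8: continuation. acc=(acc<<6)|0x28=0x668
Byte[7]=B1: continuation. acc=(acc<<6)|0x31=0x19A31
Completed: cp=U+19A31 (starts at byte 4)
Byte[8]=E5: 3-byte lead, need 2 cont bytes. acc=0x5
Byte[9]=98: continuation. acc=(acc<<6)|0x18=0x158
Byte[10]=9C: continuation. acc=(acc<<6)|0x1C=0x561C
Completed: cp=U+561C (starts at byte 8)
Byte[11]=E5: 3-byte lead, need 2 cont bytes. acc=0x5
Byte[12]=A0: continuation. acc=(acc<<6)|0x20=0x160
Byte[13]=66: expected 10xxxxxx continuation. INVALID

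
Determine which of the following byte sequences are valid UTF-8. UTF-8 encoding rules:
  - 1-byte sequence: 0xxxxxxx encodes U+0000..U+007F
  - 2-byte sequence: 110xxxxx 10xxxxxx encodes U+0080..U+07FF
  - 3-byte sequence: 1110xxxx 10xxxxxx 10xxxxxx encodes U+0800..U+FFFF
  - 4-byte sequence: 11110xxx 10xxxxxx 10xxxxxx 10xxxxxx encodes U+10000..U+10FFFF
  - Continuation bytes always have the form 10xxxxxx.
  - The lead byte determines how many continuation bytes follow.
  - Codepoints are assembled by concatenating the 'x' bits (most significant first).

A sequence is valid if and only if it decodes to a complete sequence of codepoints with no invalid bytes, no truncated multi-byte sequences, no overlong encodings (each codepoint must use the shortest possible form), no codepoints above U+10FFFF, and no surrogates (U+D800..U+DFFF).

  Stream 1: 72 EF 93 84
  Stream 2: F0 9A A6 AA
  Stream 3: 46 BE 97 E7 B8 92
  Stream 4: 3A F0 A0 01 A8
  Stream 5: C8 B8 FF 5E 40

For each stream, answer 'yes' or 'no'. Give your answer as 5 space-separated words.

Stream 1: decodes cleanly. VALID
Stream 2: decodes cleanly. VALID
Stream 3: error at byte offset 1. INVALID
Stream 4: error at byte offset 3. INVALID
Stream 5: error at byte offset 2. INVALID

Answer: yes yes no no no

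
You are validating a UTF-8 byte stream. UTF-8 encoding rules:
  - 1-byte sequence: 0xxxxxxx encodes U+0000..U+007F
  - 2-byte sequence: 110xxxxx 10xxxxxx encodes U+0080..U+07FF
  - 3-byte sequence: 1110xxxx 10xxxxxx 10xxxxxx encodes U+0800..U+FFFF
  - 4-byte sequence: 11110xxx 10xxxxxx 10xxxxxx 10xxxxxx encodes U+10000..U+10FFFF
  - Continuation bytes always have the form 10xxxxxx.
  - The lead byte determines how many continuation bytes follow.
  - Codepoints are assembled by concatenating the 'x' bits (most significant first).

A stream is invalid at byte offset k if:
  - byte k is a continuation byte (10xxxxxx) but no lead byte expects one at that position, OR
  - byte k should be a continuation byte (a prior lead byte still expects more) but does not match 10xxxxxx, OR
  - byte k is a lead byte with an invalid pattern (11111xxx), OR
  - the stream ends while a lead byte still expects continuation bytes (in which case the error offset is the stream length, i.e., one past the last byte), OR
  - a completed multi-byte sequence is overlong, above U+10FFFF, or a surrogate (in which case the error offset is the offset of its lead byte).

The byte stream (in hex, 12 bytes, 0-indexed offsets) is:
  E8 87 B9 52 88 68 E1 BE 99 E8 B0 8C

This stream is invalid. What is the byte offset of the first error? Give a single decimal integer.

Byte[0]=E8: 3-byte lead, need 2 cont bytes. acc=0x8
Byte[1]=87: continuation. acc=(acc<<6)|0x07=0x207
Byte[2]=B9: continuation. acc=(acc<<6)|0x39=0x81F9
Completed: cp=U+81F9 (starts at byte 0)
Byte[3]=52: 1-byte ASCII. cp=U+0052
Byte[4]=88: INVALID lead byte (not 0xxx/110x/1110/11110)

Answer: 4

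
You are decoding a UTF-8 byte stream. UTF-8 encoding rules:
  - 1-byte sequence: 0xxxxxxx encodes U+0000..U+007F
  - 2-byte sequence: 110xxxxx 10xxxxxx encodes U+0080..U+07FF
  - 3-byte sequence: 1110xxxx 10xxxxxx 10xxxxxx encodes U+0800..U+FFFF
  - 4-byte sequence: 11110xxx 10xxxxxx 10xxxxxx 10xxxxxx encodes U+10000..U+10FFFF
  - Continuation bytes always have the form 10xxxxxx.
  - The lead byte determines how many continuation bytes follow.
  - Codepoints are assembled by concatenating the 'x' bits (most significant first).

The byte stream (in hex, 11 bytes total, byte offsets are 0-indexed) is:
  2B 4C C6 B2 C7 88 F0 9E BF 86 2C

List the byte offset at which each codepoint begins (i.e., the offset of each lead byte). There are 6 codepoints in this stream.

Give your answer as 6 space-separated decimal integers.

Answer: 0 1 2 4 6 10

Derivation:
Byte[0]=2B: 1-byte ASCII. cp=U+002B
Byte[1]=4C: 1-byte ASCII. cp=U+004C
Byte[2]=C6: 2-byte lead, need 1 cont bytes. acc=0x6
Byte[3]=B2: continuation. acc=(acc<<6)|0x32=0x1B2
Completed: cp=U+01B2 (starts at byte 2)
Byte[4]=C7: 2-byte lead, need 1 cont bytes. acc=0x7
Byte[5]=88: continuation. acc=(acc<<6)|0x08=0x1C8
Completed: cp=U+01C8 (starts at byte 4)
Byte[6]=F0: 4-byte lead, need 3 cont bytes. acc=0x0
Byte[7]=9E: continuation. acc=(acc<<6)|0x1E=0x1E
Byte[8]=BF: continuation. acc=(acc<<6)|0x3F=0x7BF
Byte[9]=86: continuation. acc=(acc<<6)|0x06=0x1EFC6
Completed: cp=U+1EFC6 (starts at byte 6)
Byte[10]=2C: 1-byte ASCII. cp=U+002C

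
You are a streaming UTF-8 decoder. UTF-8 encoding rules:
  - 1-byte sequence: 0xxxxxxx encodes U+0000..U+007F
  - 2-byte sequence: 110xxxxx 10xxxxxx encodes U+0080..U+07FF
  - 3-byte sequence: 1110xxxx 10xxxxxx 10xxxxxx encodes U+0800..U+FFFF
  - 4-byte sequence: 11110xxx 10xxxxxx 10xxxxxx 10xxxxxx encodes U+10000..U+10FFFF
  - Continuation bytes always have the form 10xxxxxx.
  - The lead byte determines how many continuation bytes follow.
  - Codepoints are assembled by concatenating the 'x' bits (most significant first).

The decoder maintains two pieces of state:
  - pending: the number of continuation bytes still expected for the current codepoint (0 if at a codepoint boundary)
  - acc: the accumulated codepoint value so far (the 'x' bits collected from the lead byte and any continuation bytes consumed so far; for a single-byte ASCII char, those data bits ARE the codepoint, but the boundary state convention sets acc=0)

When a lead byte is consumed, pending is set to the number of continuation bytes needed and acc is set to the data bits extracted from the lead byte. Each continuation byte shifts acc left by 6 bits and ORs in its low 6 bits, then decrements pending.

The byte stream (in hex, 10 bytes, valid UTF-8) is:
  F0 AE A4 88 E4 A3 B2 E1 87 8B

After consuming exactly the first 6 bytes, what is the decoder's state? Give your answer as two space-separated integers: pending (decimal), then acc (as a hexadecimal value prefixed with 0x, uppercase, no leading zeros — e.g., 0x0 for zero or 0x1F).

Answer: 1 0x123

Derivation:
Byte[0]=F0: 4-byte lead. pending=3, acc=0x0
Byte[1]=AE: continuation. acc=(acc<<6)|0x2E=0x2E, pending=2
Byte[2]=A4: continuation. acc=(acc<<6)|0x24=0xBA4, pending=1
Byte[3]=88: continuation. acc=(acc<<6)|0x08=0x2E908, pending=0
Byte[4]=E4: 3-byte lead. pending=2, acc=0x4
Byte[5]=A3: continuation. acc=(acc<<6)|0x23=0x123, pending=1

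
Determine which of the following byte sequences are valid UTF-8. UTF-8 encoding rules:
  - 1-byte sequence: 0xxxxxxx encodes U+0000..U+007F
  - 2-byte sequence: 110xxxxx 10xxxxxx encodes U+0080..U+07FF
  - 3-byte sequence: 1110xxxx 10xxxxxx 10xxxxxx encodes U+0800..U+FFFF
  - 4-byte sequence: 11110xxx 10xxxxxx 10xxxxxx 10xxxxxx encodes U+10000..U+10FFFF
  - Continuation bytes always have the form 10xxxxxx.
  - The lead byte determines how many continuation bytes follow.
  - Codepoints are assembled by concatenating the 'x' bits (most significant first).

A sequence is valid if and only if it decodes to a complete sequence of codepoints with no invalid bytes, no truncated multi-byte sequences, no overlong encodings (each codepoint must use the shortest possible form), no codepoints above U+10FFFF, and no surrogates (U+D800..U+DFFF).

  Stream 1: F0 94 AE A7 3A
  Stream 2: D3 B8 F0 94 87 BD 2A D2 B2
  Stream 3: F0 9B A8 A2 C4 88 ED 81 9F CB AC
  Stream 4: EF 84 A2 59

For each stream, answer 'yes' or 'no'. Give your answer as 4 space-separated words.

Answer: yes yes yes yes

Derivation:
Stream 1: decodes cleanly. VALID
Stream 2: decodes cleanly. VALID
Stream 3: decodes cleanly. VALID
Stream 4: decodes cleanly. VALID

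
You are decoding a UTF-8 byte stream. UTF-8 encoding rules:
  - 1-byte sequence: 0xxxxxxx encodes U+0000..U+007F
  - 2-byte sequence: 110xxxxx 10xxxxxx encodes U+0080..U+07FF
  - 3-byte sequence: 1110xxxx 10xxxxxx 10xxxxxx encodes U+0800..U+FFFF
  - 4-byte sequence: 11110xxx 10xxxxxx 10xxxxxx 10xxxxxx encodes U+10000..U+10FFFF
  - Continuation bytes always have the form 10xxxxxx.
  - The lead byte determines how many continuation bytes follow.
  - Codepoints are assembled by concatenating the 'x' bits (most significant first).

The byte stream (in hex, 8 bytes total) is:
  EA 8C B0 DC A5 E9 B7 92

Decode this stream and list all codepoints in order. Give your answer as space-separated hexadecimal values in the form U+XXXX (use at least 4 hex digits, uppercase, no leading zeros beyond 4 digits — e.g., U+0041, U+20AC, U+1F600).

Byte[0]=EA: 3-byte lead, need 2 cont bytes. acc=0xA
Byte[1]=8C: continuation. acc=(acc<<6)|0x0C=0x28C
Byte[2]=B0: continuation. acc=(acc<<6)|0x30=0xA330
Completed: cp=U+A330 (starts at byte 0)
Byte[3]=DC: 2-byte lead, need 1 cont bytes. acc=0x1C
Byte[4]=A5: continuation. acc=(acc<<6)|0x25=0x725
Completed: cp=U+0725 (starts at byte 3)
Byte[5]=E9: 3-byte lead, need 2 cont bytes. acc=0x9
Byte[6]=B7: continuation. acc=(acc<<6)|0x37=0x277
Byte[7]=92: continuation. acc=(acc<<6)|0x12=0x9DD2
Completed: cp=U+9DD2 (starts at byte 5)

Answer: U+A330 U+0725 U+9DD2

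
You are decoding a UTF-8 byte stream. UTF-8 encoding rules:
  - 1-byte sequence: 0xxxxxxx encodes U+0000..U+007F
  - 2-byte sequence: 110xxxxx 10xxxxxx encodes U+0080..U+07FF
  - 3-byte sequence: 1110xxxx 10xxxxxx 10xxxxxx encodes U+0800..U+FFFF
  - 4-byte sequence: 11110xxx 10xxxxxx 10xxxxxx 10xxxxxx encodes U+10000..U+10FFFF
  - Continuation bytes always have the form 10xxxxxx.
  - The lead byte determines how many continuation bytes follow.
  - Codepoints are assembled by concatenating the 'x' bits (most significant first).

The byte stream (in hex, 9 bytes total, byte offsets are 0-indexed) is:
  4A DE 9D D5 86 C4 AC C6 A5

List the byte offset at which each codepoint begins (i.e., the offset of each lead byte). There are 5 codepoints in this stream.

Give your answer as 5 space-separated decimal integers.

Answer: 0 1 3 5 7

Derivation:
Byte[0]=4A: 1-byte ASCII. cp=U+004A
Byte[1]=DE: 2-byte lead, need 1 cont bytes. acc=0x1E
Byte[2]=9D: continuation. acc=(acc<<6)|0x1D=0x79D
Completed: cp=U+079D (starts at byte 1)
Byte[3]=D5: 2-byte lead, need 1 cont bytes. acc=0x15
Byte[4]=86: continuation. acc=(acc<<6)|0x06=0x546
Completed: cp=U+0546 (starts at byte 3)
Byte[5]=C4: 2-byte lead, need 1 cont bytes. acc=0x4
Byte[6]=AC: continuation. acc=(acc<<6)|0x2C=0x12C
Completed: cp=U+012C (starts at byte 5)
Byte[7]=C6: 2-byte lead, need 1 cont bytes. acc=0x6
Byte[8]=A5: continuation. acc=(acc<<6)|0x25=0x1A5
Completed: cp=U+01A5 (starts at byte 7)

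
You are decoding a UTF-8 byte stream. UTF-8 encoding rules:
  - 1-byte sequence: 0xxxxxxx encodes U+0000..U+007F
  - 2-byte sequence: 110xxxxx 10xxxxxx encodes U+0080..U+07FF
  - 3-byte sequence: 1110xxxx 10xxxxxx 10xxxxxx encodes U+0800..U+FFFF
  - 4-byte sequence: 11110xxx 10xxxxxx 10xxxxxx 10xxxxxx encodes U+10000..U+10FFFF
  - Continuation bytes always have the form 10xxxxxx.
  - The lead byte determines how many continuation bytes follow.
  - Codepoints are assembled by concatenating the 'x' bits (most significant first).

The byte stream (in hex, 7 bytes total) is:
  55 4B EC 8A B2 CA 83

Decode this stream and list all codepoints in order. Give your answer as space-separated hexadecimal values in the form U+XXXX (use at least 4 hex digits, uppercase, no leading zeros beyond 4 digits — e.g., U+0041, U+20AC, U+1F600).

Byte[0]=55: 1-byte ASCII. cp=U+0055
Byte[1]=4B: 1-byte ASCII. cp=U+004B
Byte[2]=EC: 3-byte lead, need 2 cont bytes. acc=0xC
Byte[3]=8A: continuation. acc=(acc<<6)|0x0A=0x30A
Byte[4]=B2: continuation. acc=(acc<<6)|0x32=0xC2B2
Completed: cp=U+C2B2 (starts at byte 2)
Byte[5]=CA: 2-byte lead, need 1 cont bytes. acc=0xA
Byte[6]=83: continuation. acc=(acc<<6)|0x03=0x283
Completed: cp=U+0283 (starts at byte 5)

Answer: U+0055 U+004B U+C2B2 U+0283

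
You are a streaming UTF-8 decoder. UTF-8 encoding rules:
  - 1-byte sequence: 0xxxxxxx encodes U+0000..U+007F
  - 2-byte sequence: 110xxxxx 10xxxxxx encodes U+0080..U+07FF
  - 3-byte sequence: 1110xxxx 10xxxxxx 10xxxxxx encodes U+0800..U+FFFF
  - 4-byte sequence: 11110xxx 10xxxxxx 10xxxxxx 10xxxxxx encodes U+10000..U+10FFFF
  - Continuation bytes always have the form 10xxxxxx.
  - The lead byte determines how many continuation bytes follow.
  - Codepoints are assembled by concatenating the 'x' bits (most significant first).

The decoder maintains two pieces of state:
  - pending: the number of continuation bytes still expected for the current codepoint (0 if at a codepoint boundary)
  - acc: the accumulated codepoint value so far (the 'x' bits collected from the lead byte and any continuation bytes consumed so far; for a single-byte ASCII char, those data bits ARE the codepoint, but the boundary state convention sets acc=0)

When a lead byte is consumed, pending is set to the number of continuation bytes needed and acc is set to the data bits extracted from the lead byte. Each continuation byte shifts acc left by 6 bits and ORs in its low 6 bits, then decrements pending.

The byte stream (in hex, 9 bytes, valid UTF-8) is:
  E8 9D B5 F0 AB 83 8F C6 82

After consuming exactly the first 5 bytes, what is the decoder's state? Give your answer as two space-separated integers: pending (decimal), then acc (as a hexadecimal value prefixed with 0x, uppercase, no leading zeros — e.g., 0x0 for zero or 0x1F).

Answer: 2 0x2B

Derivation:
Byte[0]=E8: 3-byte lead. pending=2, acc=0x8
Byte[1]=9D: continuation. acc=(acc<<6)|0x1D=0x21D, pending=1
Byte[2]=B5: continuation. acc=(acc<<6)|0x35=0x8775, pending=0
Byte[3]=F0: 4-byte lead. pending=3, acc=0x0
Byte[4]=AB: continuation. acc=(acc<<6)|0x2B=0x2B, pending=2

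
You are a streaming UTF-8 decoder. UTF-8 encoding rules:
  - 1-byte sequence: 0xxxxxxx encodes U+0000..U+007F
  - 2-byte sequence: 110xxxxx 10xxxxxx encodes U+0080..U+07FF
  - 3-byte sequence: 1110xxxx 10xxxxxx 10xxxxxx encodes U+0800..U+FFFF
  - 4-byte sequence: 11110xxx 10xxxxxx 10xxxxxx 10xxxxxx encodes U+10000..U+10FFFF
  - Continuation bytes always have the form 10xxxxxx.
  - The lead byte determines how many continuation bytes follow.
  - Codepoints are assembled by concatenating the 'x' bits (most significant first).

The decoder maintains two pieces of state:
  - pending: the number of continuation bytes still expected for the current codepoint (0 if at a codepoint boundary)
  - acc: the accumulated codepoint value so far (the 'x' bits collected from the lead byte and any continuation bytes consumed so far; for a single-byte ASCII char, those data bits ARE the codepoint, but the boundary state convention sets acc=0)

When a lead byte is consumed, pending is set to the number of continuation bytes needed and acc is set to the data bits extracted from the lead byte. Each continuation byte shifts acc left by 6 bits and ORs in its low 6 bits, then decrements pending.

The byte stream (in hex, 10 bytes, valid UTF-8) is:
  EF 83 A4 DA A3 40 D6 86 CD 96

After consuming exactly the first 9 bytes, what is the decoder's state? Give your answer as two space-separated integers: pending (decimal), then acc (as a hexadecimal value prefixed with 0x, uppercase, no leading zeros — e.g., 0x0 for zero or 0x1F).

Byte[0]=EF: 3-byte lead. pending=2, acc=0xF
Byte[1]=83: continuation. acc=(acc<<6)|0x03=0x3C3, pending=1
Byte[2]=A4: continuation. acc=(acc<<6)|0x24=0xF0E4, pending=0
Byte[3]=DA: 2-byte lead. pending=1, acc=0x1A
Byte[4]=A3: continuation. acc=(acc<<6)|0x23=0x6A3, pending=0
Byte[5]=40: 1-byte. pending=0, acc=0x0
Byte[6]=D6: 2-byte lead. pending=1, acc=0x16
Byte[7]=86: continuation. acc=(acc<<6)|0x06=0x586, pending=0
Byte[8]=CD: 2-byte lead. pending=1, acc=0xD

Answer: 1 0xD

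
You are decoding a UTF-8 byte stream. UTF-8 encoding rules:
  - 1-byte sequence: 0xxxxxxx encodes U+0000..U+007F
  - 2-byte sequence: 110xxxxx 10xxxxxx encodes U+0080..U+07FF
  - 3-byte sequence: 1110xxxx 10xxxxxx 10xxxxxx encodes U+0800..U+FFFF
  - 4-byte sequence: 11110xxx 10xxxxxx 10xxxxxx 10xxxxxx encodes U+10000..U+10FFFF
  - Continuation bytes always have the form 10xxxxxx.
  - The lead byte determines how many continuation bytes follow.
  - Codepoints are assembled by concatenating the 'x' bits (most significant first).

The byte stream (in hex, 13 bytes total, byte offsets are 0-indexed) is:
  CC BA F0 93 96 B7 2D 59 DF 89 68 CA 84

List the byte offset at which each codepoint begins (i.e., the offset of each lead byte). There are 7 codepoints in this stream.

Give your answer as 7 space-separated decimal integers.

Answer: 0 2 6 7 8 10 11

Derivation:
Byte[0]=CC: 2-byte lead, need 1 cont bytes. acc=0xC
Byte[1]=BA: continuation. acc=(acc<<6)|0x3A=0x33A
Completed: cp=U+033A (starts at byte 0)
Byte[2]=F0: 4-byte lead, need 3 cont bytes. acc=0x0
Byte[3]=93: continuation. acc=(acc<<6)|0x13=0x13
Byte[4]=96: continuation. acc=(acc<<6)|0x16=0x4D6
Byte[5]=B7: continuation. acc=(acc<<6)|0x37=0x135B7
Completed: cp=U+135B7 (starts at byte 2)
Byte[6]=2D: 1-byte ASCII. cp=U+002D
Byte[7]=59: 1-byte ASCII. cp=U+0059
Byte[8]=DF: 2-byte lead, need 1 cont bytes. acc=0x1F
Byte[9]=89: continuation. acc=(acc<<6)|0x09=0x7C9
Completed: cp=U+07C9 (starts at byte 8)
Byte[10]=68: 1-byte ASCII. cp=U+0068
Byte[11]=CA: 2-byte lead, need 1 cont bytes. acc=0xA
Byte[12]=84: continuation. acc=(acc<<6)|0x04=0x284
Completed: cp=U+0284 (starts at byte 11)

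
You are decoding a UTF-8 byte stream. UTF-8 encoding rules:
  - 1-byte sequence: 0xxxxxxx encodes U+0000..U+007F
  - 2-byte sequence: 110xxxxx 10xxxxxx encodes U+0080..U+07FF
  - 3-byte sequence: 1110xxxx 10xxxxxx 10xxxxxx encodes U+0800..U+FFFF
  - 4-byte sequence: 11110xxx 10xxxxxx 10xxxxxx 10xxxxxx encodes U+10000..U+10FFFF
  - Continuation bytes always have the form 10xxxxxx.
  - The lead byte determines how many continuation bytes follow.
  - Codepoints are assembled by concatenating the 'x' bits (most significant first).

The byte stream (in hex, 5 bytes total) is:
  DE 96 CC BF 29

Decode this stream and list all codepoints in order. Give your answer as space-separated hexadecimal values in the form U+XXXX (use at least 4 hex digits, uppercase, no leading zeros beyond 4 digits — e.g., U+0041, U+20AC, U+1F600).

Byte[0]=DE: 2-byte lead, need 1 cont bytes. acc=0x1E
Byte[1]=96: continuation. acc=(acc<<6)|0x16=0x796
Completed: cp=U+0796 (starts at byte 0)
Byte[2]=CC: 2-byte lead, need 1 cont bytes. acc=0xC
Byte[3]=BF: continuation. acc=(acc<<6)|0x3F=0x33F
Completed: cp=U+033F (starts at byte 2)
Byte[4]=29: 1-byte ASCII. cp=U+0029

Answer: U+0796 U+033F U+0029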